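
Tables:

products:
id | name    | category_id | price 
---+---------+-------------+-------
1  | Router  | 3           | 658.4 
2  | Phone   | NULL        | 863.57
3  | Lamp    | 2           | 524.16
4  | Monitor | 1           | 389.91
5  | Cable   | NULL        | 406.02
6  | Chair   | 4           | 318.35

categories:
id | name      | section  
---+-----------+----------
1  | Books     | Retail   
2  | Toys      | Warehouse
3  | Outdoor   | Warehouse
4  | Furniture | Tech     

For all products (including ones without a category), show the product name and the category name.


LEFT JOIN keeps every row from products (the left table); where category_id has no match in categories, the category columns become NULL. Walk through each product:
  - product 1 (Router): category_id=3 -> matches Outdoor
  - product 2 (Phone): category_id=NULL, no match -> kept with NULL
  - product 3 (Lamp): category_id=2 -> matches Toys
  - product 4 (Monitor): category_id=1 -> matches Books
  - product 5 (Cable): category_id=NULL, no match -> kept with NULL
  - product 6 (Chair): category_id=4 -> matches Furniture
All 6 rows appear; 2 have NULL category.

SQL:
SELECT a.name, b.name AS category
FROM products a
LEFT JOIN categories b ON a.category_id = b.id

Result:
name    | category 
--------+----------
Router  | Outdoor  
Phone   | NULL     
Lamp    | Toys     
Monitor | Books    
Cable   | NULL     
Chair   | Furniture


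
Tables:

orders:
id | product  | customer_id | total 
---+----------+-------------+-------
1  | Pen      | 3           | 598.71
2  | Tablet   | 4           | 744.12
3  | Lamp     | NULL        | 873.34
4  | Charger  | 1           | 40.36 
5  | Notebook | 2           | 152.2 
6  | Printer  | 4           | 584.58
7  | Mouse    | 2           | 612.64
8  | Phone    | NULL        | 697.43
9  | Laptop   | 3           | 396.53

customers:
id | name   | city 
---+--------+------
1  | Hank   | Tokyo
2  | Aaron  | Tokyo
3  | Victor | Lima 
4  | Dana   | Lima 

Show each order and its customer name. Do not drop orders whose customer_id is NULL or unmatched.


LEFT JOIN keeps every row from orders (the left table); where customer_id has no match in customers, the customer columns become NULL. Walk through each order:
  - order 1 (Pen): customer_id=3 -> matches Victor
  - order 2 (Tablet): customer_id=4 -> matches Dana
  - order 3 (Lamp): customer_id=NULL, no match -> kept with NULL
  - order 4 (Charger): customer_id=1 -> matches Hank
  - order 5 (Notebook): customer_id=2 -> matches Aaron
  - order 6 (Printer): customer_id=4 -> matches Dana
  - order 7 (Mouse): customer_id=2 -> matches Aaron
  - order 8 (Phone): customer_id=NULL, no match -> kept with NULL
  - order 9 (Laptop): customer_id=3 -> matches Victor
All 9 rows appear; 2 have NULL customer.

SQL:
SELECT a.product, b.name AS customer
FROM orders a
LEFT JOIN customers b ON a.customer_id = b.id

Result:
product  | customer
---------+---------
Pen      | Victor  
Tablet   | Dana    
Lamp     | NULL    
Charger  | Hank    
Notebook | Aaron   
Printer  | Dana    
Mouse    | Aaron   
Phone    | NULL    
Laptop   | Victor  


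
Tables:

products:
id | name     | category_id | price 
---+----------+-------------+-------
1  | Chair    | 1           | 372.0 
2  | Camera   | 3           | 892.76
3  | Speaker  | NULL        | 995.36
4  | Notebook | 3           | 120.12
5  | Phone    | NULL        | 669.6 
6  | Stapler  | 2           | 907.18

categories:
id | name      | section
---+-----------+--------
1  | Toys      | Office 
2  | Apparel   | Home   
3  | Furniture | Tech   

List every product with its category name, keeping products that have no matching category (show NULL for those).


LEFT JOIN keeps every row from products (the left table); where category_id has no match in categories, the category columns become NULL. Walk through each product:
  - product 1 (Chair): category_id=1 -> matches Toys
  - product 2 (Camera): category_id=3 -> matches Furniture
  - product 3 (Speaker): category_id=NULL, no match -> kept with NULL
  - product 4 (Notebook): category_id=3 -> matches Furniture
  - product 5 (Phone): category_id=NULL, no match -> kept with NULL
  - product 6 (Stapler): category_id=2 -> matches Apparel
All 6 rows appear; 2 have NULL category.

SQL:
SELECT a.name, b.name AS category
FROM products a
LEFT JOIN categories b ON a.category_id = b.id

Result:
name     | category 
---------+----------
Chair    | Toys     
Camera   | Furniture
Speaker  | NULL     
Notebook | Furniture
Phone    | NULL     
Stapler  | Apparel  


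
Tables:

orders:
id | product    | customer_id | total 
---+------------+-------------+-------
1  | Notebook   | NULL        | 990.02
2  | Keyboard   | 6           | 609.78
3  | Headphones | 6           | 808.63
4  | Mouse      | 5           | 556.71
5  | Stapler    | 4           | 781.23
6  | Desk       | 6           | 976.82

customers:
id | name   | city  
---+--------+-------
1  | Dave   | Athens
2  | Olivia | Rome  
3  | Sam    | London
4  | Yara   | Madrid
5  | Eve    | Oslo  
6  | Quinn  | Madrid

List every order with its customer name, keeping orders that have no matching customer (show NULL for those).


LEFT JOIN keeps every row from orders (the left table); where customer_id has no match in customers, the customer columns become NULL. Walk through each order:
  - order 1 (Notebook): customer_id=NULL, no match -> kept with NULL
  - order 2 (Keyboard): customer_id=6 -> matches Quinn
  - order 3 (Headphones): customer_id=6 -> matches Quinn
  - order 4 (Mouse): customer_id=5 -> matches Eve
  - order 5 (Stapler): customer_id=4 -> matches Yara
  - order 6 (Desk): customer_id=6 -> matches Quinn
All 6 rows appear; 1 has NULL customer.

SQL:
SELECT a.product, b.name AS customer
FROM orders a
LEFT JOIN customers b ON a.customer_id = b.id

Result:
product    | customer
-----------+---------
Notebook   | NULL    
Keyboard   | Quinn   
Headphones | Quinn   
Mouse      | Eve     
Stapler    | Yara    
Desk       | Quinn   


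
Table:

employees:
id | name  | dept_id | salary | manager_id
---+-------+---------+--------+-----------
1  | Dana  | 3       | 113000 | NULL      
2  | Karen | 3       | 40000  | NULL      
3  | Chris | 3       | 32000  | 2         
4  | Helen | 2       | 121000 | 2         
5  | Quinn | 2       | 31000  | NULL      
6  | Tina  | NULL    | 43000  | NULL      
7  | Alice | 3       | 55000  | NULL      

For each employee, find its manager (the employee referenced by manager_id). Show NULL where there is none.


This is a self-join: employees is joined to a second copy of itself, matching each row's manager_id to another row's id. Use LEFT JOIN so rows with manager_id=NULL are kept.
  - employee 1 (Dana): manager_id=NULL -> NULL
  - employee 2 (Karen): manager_id=NULL -> NULL
  - employee 3 (Chris): manager_id=2 -> Karen
  - employee 4 (Helen): manager_id=2 -> Karen
  - employee 5 (Quinn): manager_id=NULL -> NULL
  - employee 6 (Tina): manager_id=NULL -> NULL
  - employee 7 (Alice): manager_id=NULL -> NULL

SQL:
SELECT a.name AS item, b.name AS manager
FROM employees a
LEFT JOIN employees b ON a.manager_id = b.id

Result:
item  | manager
------+--------
Dana  | NULL   
Karen | NULL   
Chris | Karen  
Helen | Karen  
Quinn | NULL   
Tina  | NULL   
Alice | NULL   


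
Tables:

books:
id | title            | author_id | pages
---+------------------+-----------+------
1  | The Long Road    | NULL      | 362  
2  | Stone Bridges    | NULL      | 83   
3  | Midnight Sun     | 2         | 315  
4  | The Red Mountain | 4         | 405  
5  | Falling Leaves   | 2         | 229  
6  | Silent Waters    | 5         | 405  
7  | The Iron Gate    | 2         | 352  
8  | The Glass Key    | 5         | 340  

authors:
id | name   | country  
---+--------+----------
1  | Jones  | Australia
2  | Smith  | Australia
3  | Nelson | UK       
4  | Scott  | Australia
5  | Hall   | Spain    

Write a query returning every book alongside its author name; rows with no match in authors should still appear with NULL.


LEFT JOIN keeps every row from books (the left table); where author_id has no match in authors, the author columns become NULL. Walk through each book:
  - book 1 (The Long Road): author_id=NULL, no match -> kept with NULL
  - book 2 (Stone Bridges): author_id=NULL, no match -> kept with NULL
  - book 3 (Midnight Sun): author_id=2 -> matches Smith
  - book 4 (The Red Mountain): author_id=4 -> matches Scott
  - book 5 (Falling Leaves): author_id=2 -> matches Smith
  - book 6 (Silent Waters): author_id=5 -> matches Hall
  - book 7 (The Iron Gate): author_id=2 -> matches Smith
  - book 8 (The Glass Key): author_id=5 -> matches Hall
All 8 rows appear; 2 have NULL author.

SQL:
SELECT a.title, b.name AS author
FROM books a
LEFT JOIN authors b ON a.author_id = b.id

Result:
title            | author
-----------------+-------
The Long Road    | NULL  
Stone Bridges    | NULL  
Midnight Sun     | Smith 
The Red Mountain | Scott 
Falling Leaves   | Smith 
Silent Waters    | Hall  
The Iron Gate    | Smith 
The Glass Key    | Hall  


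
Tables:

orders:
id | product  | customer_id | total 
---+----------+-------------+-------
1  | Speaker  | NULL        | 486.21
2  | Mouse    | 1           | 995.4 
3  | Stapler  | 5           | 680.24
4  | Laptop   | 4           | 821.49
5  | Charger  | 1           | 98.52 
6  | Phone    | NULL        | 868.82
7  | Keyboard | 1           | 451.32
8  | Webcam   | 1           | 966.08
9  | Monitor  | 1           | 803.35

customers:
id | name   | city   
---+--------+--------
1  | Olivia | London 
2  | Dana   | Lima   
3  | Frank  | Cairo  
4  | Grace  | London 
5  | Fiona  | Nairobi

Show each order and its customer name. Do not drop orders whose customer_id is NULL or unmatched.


LEFT JOIN keeps every row from orders (the left table); where customer_id has no match in customers, the customer columns become NULL. Walk through each order:
  - order 1 (Speaker): customer_id=NULL, no match -> kept with NULL
  - order 2 (Mouse): customer_id=1 -> matches Olivia
  - order 3 (Stapler): customer_id=5 -> matches Fiona
  - order 4 (Laptop): customer_id=4 -> matches Grace
  - order 5 (Charger): customer_id=1 -> matches Olivia
  - order 6 (Phone): customer_id=NULL, no match -> kept with NULL
  - order 7 (Keyboard): customer_id=1 -> matches Olivia
  - order 8 (Webcam): customer_id=1 -> matches Olivia
  - order 9 (Monitor): customer_id=1 -> matches Olivia
All 9 rows appear; 2 have NULL customer.

SQL:
SELECT a.product, b.name AS customer
FROM orders a
LEFT JOIN customers b ON a.customer_id = b.id

Result:
product  | customer
---------+---------
Speaker  | NULL    
Mouse    | Olivia  
Stapler  | Fiona   
Laptop   | Grace   
Charger  | Olivia  
Phone    | NULL    
Keyboard | Olivia  
Webcam   | Olivia  
Monitor  | Olivia  


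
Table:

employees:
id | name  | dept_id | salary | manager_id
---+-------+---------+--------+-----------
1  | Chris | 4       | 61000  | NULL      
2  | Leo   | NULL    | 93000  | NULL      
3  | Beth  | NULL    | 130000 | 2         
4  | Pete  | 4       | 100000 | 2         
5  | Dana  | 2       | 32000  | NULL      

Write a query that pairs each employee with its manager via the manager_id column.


This is a self-join: employees is joined to a second copy of itself, matching each row's manager_id to another row's id. Use LEFT JOIN so rows with manager_id=NULL are kept.
  - employee 1 (Chris): manager_id=NULL -> NULL
  - employee 2 (Leo): manager_id=NULL -> NULL
  - employee 3 (Beth): manager_id=2 -> Leo
  - employee 4 (Pete): manager_id=2 -> Leo
  - employee 5 (Dana): manager_id=NULL -> NULL

SQL:
SELECT a.name AS item, b.name AS manager
FROM employees a
LEFT JOIN employees b ON a.manager_id = b.id

Result:
item  | manager
------+--------
Chris | NULL   
Leo   | NULL   
Beth  | Leo    
Pete  | Leo    
Dana  | NULL   


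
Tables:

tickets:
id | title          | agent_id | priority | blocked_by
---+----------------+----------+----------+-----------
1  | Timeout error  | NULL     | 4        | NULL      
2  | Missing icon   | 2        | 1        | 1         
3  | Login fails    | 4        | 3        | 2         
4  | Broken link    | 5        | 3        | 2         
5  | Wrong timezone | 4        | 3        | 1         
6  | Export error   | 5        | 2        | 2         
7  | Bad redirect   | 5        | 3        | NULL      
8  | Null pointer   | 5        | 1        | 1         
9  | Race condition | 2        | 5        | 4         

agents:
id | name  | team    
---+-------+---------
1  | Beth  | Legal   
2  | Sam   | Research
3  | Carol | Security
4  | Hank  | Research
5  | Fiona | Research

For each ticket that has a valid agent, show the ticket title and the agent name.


INNER JOIN keeps only tickets rows whose agent_id matches an id in agents. Walk through each ticket:
  - ticket 1 (Timeout error): agent_id=NULL, no match -> dropped
  - ticket 2 (Missing icon): agent_id=2 -> matches Sam
  - ticket 3 (Login fails): agent_id=4 -> matches Hank
  - ticket 4 (Broken link): agent_id=5 -> matches Fiona
  - ticket 5 (Wrong timezone): agent_id=4 -> matches Hank
  - ticket 6 (Export error): agent_id=5 -> matches Fiona
  - ticket 7 (Bad redirect): agent_id=5 -> matches Fiona
  - ticket 8 (Null pointer): agent_id=5 -> matches Fiona
  - ticket 9 (Race condition): agent_id=2 -> matches Sam
So 1 of 9 rows is dropped.

SQL:
SELECT a.title, b.name AS agent
FROM tickets a
INNER JOIN agents b ON a.agent_id = b.id

Result:
title          | agent
---------------+------
Missing icon   | Sam  
Login fails    | Hank 
Broken link    | Fiona
Wrong timezone | Hank 
Export error   | Fiona
Bad redirect   | Fiona
Null pointer   | Fiona
Race condition | Sam  


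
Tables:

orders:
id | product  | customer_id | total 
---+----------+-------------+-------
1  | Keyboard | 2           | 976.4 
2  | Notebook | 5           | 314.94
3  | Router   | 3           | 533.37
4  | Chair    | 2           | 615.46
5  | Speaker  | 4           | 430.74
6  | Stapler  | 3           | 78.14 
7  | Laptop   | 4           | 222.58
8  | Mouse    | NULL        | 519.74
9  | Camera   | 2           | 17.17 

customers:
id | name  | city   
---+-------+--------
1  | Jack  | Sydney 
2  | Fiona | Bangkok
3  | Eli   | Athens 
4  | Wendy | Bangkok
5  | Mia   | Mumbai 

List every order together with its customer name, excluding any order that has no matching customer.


INNER JOIN keeps only orders rows whose customer_id matches an id in customers. Walk through each order:
  - order 1 (Keyboard): customer_id=2 -> matches Fiona
  - order 2 (Notebook): customer_id=5 -> matches Mia
  - order 3 (Router): customer_id=3 -> matches Eli
  - order 4 (Chair): customer_id=2 -> matches Fiona
  - order 5 (Speaker): customer_id=4 -> matches Wendy
  - order 6 (Stapler): customer_id=3 -> matches Eli
  - order 7 (Laptop): customer_id=4 -> matches Wendy
  - order 8 (Mouse): customer_id=NULL, no match -> dropped
  - order 9 (Camera): customer_id=2 -> matches Fiona
So 1 of 9 rows is dropped.

SQL:
SELECT a.product, b.name AS customer
FROM orders a
INNER JOIN customers b ON a.customer_id = b.id

Result:
product  | customer
---------+---------
Keyboard | Fiona   
Notebook | Mia     
Router   | Eli     
Chair    | Fiona   
Speaker  | Wendy   
Stapler  | Eli     
Laptop   | Wendy   
Camera   | Fiona   


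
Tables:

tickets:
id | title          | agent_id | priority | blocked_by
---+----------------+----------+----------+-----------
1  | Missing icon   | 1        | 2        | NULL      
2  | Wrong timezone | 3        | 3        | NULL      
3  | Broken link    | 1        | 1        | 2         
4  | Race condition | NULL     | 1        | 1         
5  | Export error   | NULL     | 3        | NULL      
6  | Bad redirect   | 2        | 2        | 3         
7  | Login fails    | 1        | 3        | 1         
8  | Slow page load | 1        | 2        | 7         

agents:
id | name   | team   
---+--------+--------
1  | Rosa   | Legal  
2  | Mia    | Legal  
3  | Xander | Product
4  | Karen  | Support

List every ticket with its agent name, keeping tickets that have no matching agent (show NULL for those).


LEFT JOIN keeps every row from tickets (the left table); where agent_id has no match in agents, the agent columns become NULL. Walk through each ticket:
  - ticket 1 (Missing icon): agent_id=1 -> matches Rosa
  - ticket 2 (Wrong timezone): agent_id=3 -> matches Xander
  - ticket 3 (Broken link): agent_id=1 -> matches Rosa
  - ticket 4 (Race condition): agent_id=NULL, no match -> kept with NULL
  - ticket 5 (Export error): agent_id=NULL, no match -> kept with NULL
  - ticket 6 (Bad redirect): agent_id=2 -> matches Mia
  - ticket 7 (Login fails): agent_id=1 -> matches Rosa
  - ticket 8 (Slow page load): agent_id=1 -> matches Rosa
All 8 rows appear; 2 have NULL agent.

SQL:
SELECT a.title, b.name AS agent
FROM tickets a
LEFT JOIN agents b ON a.agent_id = b.id

Result:
title          | agent 
---------------+-------
Missing icon   | Rosa  
Wrong timezone | Xander
Broken link    | Rosa  
Race condition | NULL  
Export error   | NULL  
Bad redirect   | Mia   
Login fails    | Rosa  
Slow page load | Rosa  


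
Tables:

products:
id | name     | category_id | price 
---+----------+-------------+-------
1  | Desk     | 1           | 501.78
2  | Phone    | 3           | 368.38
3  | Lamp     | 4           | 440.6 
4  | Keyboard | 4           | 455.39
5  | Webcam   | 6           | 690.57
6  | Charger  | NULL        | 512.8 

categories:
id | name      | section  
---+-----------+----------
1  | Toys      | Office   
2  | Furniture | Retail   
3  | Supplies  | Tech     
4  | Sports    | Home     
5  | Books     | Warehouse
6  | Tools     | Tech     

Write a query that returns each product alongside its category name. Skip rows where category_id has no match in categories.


INNER JOIN keeps only products rows whose category_id matches an id in categories. Walk through each product:
  - product 1 (Desk): category_id=1 -> matches Toys
  - product 2 (Phone): category_id=3 -> matches Supplies
  - product 3 (Lamp): category_id=4 -> matches Sports
  - product 4 (Keyboard): category_id=4 -> matches Sports
  - product 5 (Webcam): category_id=6 -> matches Tools
  - product 6 (Charger): category_id=NULL, no match -> dropped
So 1 of 6 rows is dropped.

SQL:
SELECT a.name, b.name AS category
FROM products a
INNER JOIN categories b ON a.category_id = b.id

Result:
name     | category
---------+---------
Desk     | Toys    
Phone    | Supplies
Lamp     | Sports  
Keyboard | Sports  
Webcam   | Tools   


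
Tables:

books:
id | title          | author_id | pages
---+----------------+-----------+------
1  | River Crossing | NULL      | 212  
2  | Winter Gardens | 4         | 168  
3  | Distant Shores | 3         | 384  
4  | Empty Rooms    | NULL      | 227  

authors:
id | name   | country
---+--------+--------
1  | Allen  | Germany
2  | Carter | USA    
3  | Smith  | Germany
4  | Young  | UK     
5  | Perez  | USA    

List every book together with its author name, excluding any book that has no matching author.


INNER JOIN keeps only books rows whose author_id matches an id in authors. Walk through each book:
  - book 1 (River Crossing): author_id=NULL, no match -> dropped
  - book 2 (Winter Gardens): author_id=4 -> matches Young
  - book 3 (Distant Shores): author_id=3 -> matches Smith
  - book 4 (Empty Rooms): author_id=NULL, no match -> dropped
So 2 of 4 rows are dropped.

SQL:
SELECT a.title, b.name AS author
FROM books a
INNER JOIN authors b ON a.author_id = b.id

Result:
title          | author
---------------+-------
Winter Gardens | Young 
Distant Shores | Smith 


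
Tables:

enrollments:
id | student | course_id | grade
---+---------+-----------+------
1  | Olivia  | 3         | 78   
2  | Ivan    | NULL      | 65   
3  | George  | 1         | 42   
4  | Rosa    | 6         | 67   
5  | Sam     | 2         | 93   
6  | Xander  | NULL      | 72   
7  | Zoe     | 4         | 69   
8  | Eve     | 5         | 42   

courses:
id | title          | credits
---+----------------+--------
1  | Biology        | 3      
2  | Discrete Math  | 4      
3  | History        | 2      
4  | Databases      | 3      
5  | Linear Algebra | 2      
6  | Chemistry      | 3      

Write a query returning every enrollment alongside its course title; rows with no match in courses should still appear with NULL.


LEFT JOIN keeps every row from enrollments (the left table); where course_id has no match in courses, the course columns become NULL. Walk through each enrollment:
  - enrollment 1 (Olivia): course_id=3 -> matches History
  - enrollment 2 (Ivan): course_id=NULL, no match -> kept with NULL
  - enrollment 3 (George): course_id=1 -> matches Biology
  - enrollment 4 (Rosa): course_id=6 -> matches Chemistry
  - enrollment 5 (Sam): course_id=2 -> matches Discrete Math
  - enrollment 6 (Xander): course_id=NULL, no match -> kept with NULL
  - enrollment 7 (Zoe): course_id=4 -> matches Databases
  - enrollment 8 (Eve): course_id=5 -> matches Linear Algebra
All 8 rows appear; 2 have NULL course.

SQL:
SELECT a.student, b.title AS course
FROM enrollments a
LEFT JOIN courses b ON a.course_id = b.id

Result:
student | course        
--------+---------------
Olivia  | History       
Ivan    | NULL          
George  | Biology       
Rosa    | Chemistry     
Sam     | Discrete Math 
Xander  | NULL          
Zoe     | Databases     
Eve     | Linear Algebra


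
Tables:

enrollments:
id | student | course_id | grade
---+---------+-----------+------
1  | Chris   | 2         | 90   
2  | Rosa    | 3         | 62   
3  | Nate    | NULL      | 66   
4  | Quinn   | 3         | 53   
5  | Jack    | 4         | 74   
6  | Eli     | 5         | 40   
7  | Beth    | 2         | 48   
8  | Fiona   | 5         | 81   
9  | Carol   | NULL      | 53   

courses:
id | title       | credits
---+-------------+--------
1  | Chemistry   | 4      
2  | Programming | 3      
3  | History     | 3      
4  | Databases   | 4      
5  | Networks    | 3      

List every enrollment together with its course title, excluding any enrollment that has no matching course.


INNER JOIN keeps only enrollments rows whose course_id matches an id in courses. Walk through each enrollment:
  - enrollment 1 (Chris): course_id=2 -> matches Programming
  - enrollment 2 (Rosa): course_id=3 -> matches History
  - enrollment 3 (Nate): course_id=NULL, no match -> dropped
  - enrollment 4 (Quinn): course_id=3 -> matches History
  - enrollment 5 (Jack): course_id=4 -> matches Databases
  - enrollment 6 (Eli): course_id=5 -> matches Networks
  - enrollment 7 (Beth): course_id=2 -> matches Programming
  - enrollment 8 (Fiona): course_id=5 -> matches Networks
  - enrollment 9 (Carol): course_id=NULL, no match -> dropped
So 2 of 9 rows are dropped.

SQL:
SELECT a.student, b.title AS course
FROM enrollments a
INNER JOIN courses b ON a.course_id = b.id

Result:
student | course     
--------+------------
Chris   | Programming
Rosa    | History    
Quinn   | History    
Jack    | Databases  
Eli     | Networks   
Beth    | Programming
Fiona   | Networks   


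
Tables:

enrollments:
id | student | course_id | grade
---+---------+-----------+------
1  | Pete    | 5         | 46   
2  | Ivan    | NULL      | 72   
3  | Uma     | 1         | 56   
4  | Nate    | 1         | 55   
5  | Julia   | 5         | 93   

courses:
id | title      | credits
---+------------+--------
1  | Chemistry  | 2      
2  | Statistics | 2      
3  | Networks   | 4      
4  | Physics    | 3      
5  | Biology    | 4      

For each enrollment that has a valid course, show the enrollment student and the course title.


INNER JOIN keeps only enrollments rows whose course_id matches an id in courses. Walk through each enrollment:
  - enrollment 1 (Pete): course_id=5 -> matches Biology
  - enrollment 2 (Ivan): course_id=NULL, no match -> dropped
  - enrollment 3 (Uma): course_id=1 -> matches Chemistry
  - enrollment 4 (Nate): course_id=1 -> matches Chemistry
  - enrollment 5 (Julia): course_id=5 -> matches Biology
So 1 of 5 rows is dropped.

SQL:
SELECT a.student, b.title AS course
FROM enrollments a
INNER JOIN courses b ON a.course_id = b.id

Result:
student | course   
--------+----------
Pete    | Biology  
Uma     | Chemistry
Nate    | Chemistry
Julia   | Biology  


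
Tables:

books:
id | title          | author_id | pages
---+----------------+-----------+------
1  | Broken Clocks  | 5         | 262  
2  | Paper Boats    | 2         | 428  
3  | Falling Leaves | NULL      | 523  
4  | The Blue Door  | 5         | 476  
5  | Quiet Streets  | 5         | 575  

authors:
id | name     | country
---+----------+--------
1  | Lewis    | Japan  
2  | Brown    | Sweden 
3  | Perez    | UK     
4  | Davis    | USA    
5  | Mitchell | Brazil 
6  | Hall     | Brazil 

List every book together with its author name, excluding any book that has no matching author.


INNER JOIN keeps only books rows whose author_id matches an id in authors. Walk through each book:
  - book 1 (Broken Clocks): author_id=5 -> matches Mitchell
  - book 2 (Paper Boats): author_id=2 -> matches Brown
  - book 3 (Falling Leaves): author_id=NULL, no match -> dropped
  - book 4 (The Blue Door): author_id=5 -> matches Mitchell
  - book 5 (Quiet Streets): author_id=5 -> matches Mitchell
So 1 of 5 rows is dropped.

SQL:
SELECT a.title, b.name AS author
FROM books a
INNER JOIN authors b ON a.author_id = b.id

Result:
title         | author  
--------------+---------
Broken Clocks | Mitchell
Paper Boats   | Brown   
The Blue Door | Mitchell
Quiet Streets | Mitchell


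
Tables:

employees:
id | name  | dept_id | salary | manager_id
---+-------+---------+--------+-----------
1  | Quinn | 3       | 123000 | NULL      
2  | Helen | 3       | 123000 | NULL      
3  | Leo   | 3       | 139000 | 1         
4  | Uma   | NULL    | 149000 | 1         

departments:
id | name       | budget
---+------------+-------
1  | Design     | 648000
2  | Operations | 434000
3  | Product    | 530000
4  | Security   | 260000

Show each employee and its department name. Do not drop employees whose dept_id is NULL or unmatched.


LEFT JOIN keeps every row from employees (the left table); where dept_id has no match in departments, the department columns become NULL. Walk through each employee:
  - employee 1 (Quinn): dept_id=3 -> matches Product
  - employee 2 (Helen): dept_id=3 -> matches Product
  - employee 3 (Leo): dept_id=3 -> matches Product
  - employee 4 (Uma): dept_id=NULL, no match -> kept with NULL
All 4 rows appear; 1 has NULL department.

SQL:
SELECT a.name, b.name AS department
FROM employees a
LEFT JOIN departments b ON a.dept_id = b.id

Result:
name  | department
------+-----------
Quinn | Product   
Helen | Product   
Leo   | Product   
Uma   | NULL      


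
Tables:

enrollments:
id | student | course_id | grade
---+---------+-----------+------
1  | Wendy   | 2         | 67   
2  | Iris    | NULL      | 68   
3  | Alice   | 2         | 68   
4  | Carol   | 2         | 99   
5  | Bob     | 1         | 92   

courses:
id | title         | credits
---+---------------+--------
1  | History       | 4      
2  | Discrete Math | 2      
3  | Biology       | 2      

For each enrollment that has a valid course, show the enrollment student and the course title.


INNER JOIN keeps only enrollments rows whose course_id matches an id in courses. Walk through each enrollment:
  - enrollment 1 (Wendy): course_id=2 -> matches Discrete Math
  - enrollment 2 (Iris): course_id=NULL, no match -> dropped
  - enrollment 3 (Alice): course_id=2 -> matches Discrete Math
  - enrollment 4 (Carol): course_id=2 -> matches Discrete Math
  - enrollment 5 (Bob): course_id=1 -> matches History
So 1 of 5 rows is dropped.

SQL:
SELECT a.student, b.title AS course
FROM enrollments a
INNER JOIN courses b ON a.course_id = b.id

Result:
student | course       
--------+--------------
Wendy   | Discrete Math
Alice   | Discrete Math
Carol   | Discrete Math
Bob     | History      


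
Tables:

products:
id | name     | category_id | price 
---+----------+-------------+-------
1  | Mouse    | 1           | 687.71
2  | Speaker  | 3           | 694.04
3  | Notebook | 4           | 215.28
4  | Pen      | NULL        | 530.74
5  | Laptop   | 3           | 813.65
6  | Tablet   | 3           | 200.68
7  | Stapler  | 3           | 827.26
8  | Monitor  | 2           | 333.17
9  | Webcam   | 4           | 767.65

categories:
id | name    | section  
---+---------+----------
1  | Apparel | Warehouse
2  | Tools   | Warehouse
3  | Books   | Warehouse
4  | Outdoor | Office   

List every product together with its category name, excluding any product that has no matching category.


INNER JOIN keeps only products rows whose category_id matches an id in categories. Walk through each product:
  - product 1 (Mouse): category_id=1 -> matches Apparel
  - product 2 (Speaker): category_id=3 -> matches Books
  - product 3 (Notebook): category_id=4 -> matches Outdoor
  - product 4 (Pen): category_id=NULL, no match -> dropped
  - product 5 (Laptop): category_id=3 -> matches Books
  - product 6 (Tablet): category_id=3 -> matches Books
  - product 7 (Stapler): category_id=3 -> matches Books
  - product 8 (Monitor): category_id=2 -> matches Tools
  - product 9 (Webcam): category_id=4 -> matches Outdoor
So 1 of 9 rows is dropped.

SQL:
SELECT a.name, b.name AS category
FROM products a
INNER JOIN categories b ON a.category_id = b.id

Result:
name     | category
---------+---------
Mouse    | Apparel 
Speaker  | Books   
Notebook | Outdoor 
Laptop   | Books   
Tablet   | Books   
Stapler  | Books   
Monitor  | Tools   
Webcam   | Outdoor 


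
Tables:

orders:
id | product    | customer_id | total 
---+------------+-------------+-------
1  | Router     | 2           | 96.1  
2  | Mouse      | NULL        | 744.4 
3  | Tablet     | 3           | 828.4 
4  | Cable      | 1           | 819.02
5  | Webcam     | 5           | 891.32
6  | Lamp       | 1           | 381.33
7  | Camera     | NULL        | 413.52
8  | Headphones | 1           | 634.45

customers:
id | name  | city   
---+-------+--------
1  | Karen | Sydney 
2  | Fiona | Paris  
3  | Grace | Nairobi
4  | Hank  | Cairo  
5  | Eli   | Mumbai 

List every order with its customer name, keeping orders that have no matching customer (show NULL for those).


LEFT JOIN keeps every row from orders (the left table); where customer_id has no match in customers, the customer columns become NULL. Walk through each order:
  - order 1 (Router): customer_id=2 -> matches Fiona
  - order 2 (Mouse): customer_id=NULL, no match -> kept with NULL
  - order 3 (Tablet): customer_id=3 -> matches Grace
  - order 4 (Cable): customer_id=1 -> matches Karen
  - order 5 (Webcam): customer_id=5 -> matches Eli
  - order 6 (Lamp): customer_id=1 -> matches Karen
  - order 7 (Camera): customer_id=NULL, no match -> kept with NULL
  - order 8 (Headphones): customer_id=1 -> matches Karen
All 8 rows appear; 2 have NULL customer.

SQL:
SELECT a.product, b.name AS customer
FROM orders a
LEFT JOIN customers b ON a.customer_id = b.id

Result:
product    | customer
-----------+---------
Router     | Fiona   
Mouse      | NULL    
Tablet     | Grace   
Cable      | Karen   
Webcam     | Eli     
Lamp       | Karen   
Camera     | NULL    
Headphones | Karen   


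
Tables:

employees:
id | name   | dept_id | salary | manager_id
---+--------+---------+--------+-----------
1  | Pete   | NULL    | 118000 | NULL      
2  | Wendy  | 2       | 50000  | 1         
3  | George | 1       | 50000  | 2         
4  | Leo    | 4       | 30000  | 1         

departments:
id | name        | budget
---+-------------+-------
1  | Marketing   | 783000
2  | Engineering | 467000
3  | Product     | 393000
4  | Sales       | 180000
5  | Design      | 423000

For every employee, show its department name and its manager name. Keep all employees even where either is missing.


Two LEFT JOINs from the same base table employees: one to departments via dept_id, one to employees itself via manager_id. Both are LEFT so every employee is preserved.
Match against departments:
  - employee 1 (Pete): dept_id=NULL, no match -> kept with NULL
  - employee 2 (Wendy): dept_id=2 -> matches Engineering
  - employee 3 (George): dept_id=1 -> matches Marketing
  - employee 4 (Leo): dept_id=4 -> matches Sales
Match against employees (self):
  - employee 1 (Pete): manager_id=NULL -> NULL
  - employee 2 (Wendy): manager_id=1 -> Pete
  - employee 3 (George): manager_id=2 -> Wendy
  - employee 4 (Leo): manager_id=1 -> Pete

SQL:
SELECT a.name, b.name AS department, c.name AS manager
FROM employees a
LEFT JOIN departments b ON a.dept_id = b.id
LEFT JOIN employees c ON a.manager_id = c.id

Result:
name   | department  | manager
-------+-------------+--------
Pete   | NULL        | NULL   
Wendy  | Engineering | Pete   
George | Marketing   | Wendy  
Leo    | Sales       | Pete   


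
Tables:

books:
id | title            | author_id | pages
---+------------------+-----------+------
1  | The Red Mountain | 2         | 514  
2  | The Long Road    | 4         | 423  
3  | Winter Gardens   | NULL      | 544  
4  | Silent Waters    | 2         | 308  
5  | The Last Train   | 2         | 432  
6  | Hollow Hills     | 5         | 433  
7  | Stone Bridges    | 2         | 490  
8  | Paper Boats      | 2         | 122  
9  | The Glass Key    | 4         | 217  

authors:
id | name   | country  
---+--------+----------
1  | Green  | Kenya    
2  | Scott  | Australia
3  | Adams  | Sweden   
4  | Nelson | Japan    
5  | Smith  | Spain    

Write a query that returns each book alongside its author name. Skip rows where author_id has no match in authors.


INNER JOIN keeps only books rows whose author_id matches an id in authors. Walk through each book:
  - book 1 (The Red Mountain): author_id=2 -> matches Scott
  - book 2 (The Long Road): author_id=4 -> matches Nelson
  - book 3 (Winter Gardens): author_id=NULL, no match -> dropped
  - book 4 (Silent Waters): author_id=2 -> matches Scott
  - book 5 (The Last Train): author_id=2 -> matches Scott
  - book 6 (Hollow Hills): author_id=5 -> matches Smith
  - book 7 (Stone Bridges): author_id=2 -> matches Scott
  - book 8 (Paper Boats): author_id=2 -> matches Scott
  - book 9 (The Glass Key): author_id=4 -> matches Nelson
So 1 of 9 rows is dropped.

SQL:
SELECT a.title, b.name AS author
FROM books a
INNER JOIN authors b ON a.author_id = b.id

Result:
title            | author
-----------------+-------
The Red Mountain | Scott 
The Long Road    | Nelson
Silent Waters    | Scott 
The Last Train   | Scott 
Hollow Hills     | Smith 
Stone Bridges    | Scott 
Paper Boats      | Scott 
The Glass Key    | Nelson


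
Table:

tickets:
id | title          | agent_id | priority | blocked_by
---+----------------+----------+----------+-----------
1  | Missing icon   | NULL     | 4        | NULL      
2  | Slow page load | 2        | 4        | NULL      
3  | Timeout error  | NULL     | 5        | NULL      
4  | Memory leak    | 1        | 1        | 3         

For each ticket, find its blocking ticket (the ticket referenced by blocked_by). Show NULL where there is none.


This is a self-join: tickets is joined to a second copy of itself, matching each row's blocked_by to another row's id. Use LEFT JOIN so rows with blocked_by=NULL are kept.
  - ticket 1 (Missing icon): blocked_by=NULL -> NULL
  - ticket 2 (Slow page load): blocked_by=NULL -> NULL
  - ticket 3 (Timeout error): blocked_by=NULL -> NULL
  - ticket 4 (Memory leak): blocked_by=3 -> Timeout error

SQL:
SELECT a.title AS item, b.title AS blocked_by
FROM tickets a
LEFT JOIN tickets b ON a.blocked_by = b.id

Result:
item           | blocked_by   
---------------+--------------
Missing icon   | NULL         
Slow page load | NULL         
Timeout error  | NULL         
Memory leak    | Timeout error


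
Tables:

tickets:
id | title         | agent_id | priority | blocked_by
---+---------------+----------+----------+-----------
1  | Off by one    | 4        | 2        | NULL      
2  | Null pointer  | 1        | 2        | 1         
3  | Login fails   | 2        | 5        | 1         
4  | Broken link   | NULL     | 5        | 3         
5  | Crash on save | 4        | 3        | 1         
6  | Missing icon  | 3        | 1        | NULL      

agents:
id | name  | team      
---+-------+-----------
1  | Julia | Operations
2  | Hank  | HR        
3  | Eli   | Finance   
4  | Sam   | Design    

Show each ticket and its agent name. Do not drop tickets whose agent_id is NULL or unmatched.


LEFT JOIN keeps every row from tickets (the left table); where agent_id has no match in agents, the agent columns become NULL. Walk through each ticket:
  - ticket 1 (Off by one): agent_id=4 -> matches Sam
  - ticket 2 (Null pointer): agent_id=1 -> matches Julia
  - ticket 3 (Login fails): agent_id=2 -> matches Hank
  - ticket 4 (Broken link): agent_id=NULL, no match -> kept with NULL
  - ticket 5 (Crash on save): agent_id=4 -> matches Sam
  - ticket 6 (Missing icon): agent_id=3 -> matches Eli
All 6 rows appear; 1 has NULL agent.

SQL:
SELECT a.title, b.name AS agent
FROM tickets a
LEFT JOIN agents b ON a.agent_id = b.id

Result:
title         | agent
--------------+------
Off by one    | Sam  
Null pointer  | Julia
Login fails   | Hank 
Broken link   | NULL 
Crash on save | Sam  
Missing icon  | Eli  


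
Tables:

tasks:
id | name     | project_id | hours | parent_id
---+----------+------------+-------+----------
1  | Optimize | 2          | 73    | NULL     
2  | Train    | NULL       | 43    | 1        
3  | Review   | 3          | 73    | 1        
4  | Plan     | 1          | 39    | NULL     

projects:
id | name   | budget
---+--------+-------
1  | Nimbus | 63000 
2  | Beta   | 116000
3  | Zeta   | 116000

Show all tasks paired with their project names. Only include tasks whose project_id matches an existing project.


INNER JOIN keeps only tasks rows whose project_id matches an id in projects. Walk through each task:
  - task 1 (Optimize): project_id=2 -> matches Beta
  - task 2 (Train): project_id=NULL, no match -> dropped
  - task 3 (Review): project_id=3 -> matches Zeta
  - task 4 (Plan): project_id=1 -> matches Nimbus
So 1 of 4 rows is dropped.

SQL:
SELECT a.name, b.name AS project
FROM tasks a
INNER JOIN projects b ON a.project_id = b.id

Result:
name     | project
---------+--------
Optimize | Beta   
Review   | Zeta   
Plan     | Nimbus 


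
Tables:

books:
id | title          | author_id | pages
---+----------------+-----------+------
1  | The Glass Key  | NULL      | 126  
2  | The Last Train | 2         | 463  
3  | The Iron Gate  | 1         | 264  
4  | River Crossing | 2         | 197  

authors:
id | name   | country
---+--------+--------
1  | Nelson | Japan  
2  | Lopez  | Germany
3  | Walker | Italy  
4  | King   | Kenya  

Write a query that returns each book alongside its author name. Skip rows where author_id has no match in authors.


INNER JOIN keeps only books rows whose author_id matches an id in authors. Walk through each book:
  - book 1 (The Glass Key): author_id=NULL, no match -> dropped
  - book 2 (The Last Train): author_id=2 -> matches Lopez
  - book 3 (The Iron Gate): author_id=1 -> matches Nelson
  - book 4 (River Crossing): author_id=2 -> matches Lopez
So 1 of 4 rows is dropped.

SQL:
SELECT a.title, b.name AS author
FROM books a
INNER JOIN authors b ON a.author_id = b.id

Result:
title          | author
---------------+-------
The Last Train | Lopez 
The Iron Gate  | Nelson
River Crossing | Lopez 


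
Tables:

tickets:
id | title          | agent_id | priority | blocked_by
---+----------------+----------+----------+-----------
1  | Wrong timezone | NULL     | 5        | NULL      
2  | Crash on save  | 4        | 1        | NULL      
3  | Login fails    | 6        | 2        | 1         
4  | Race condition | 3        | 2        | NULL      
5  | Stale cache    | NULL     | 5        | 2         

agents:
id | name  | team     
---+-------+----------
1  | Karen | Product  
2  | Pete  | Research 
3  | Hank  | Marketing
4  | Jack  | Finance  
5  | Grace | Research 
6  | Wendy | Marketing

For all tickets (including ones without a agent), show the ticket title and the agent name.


LEFT JOIN keeps every row from tickets (the left table); where agent_id has no match in agents, the agent columns become NULL. Walk through each ticket:
  - ticket 1 (Wrong timezone): agent_id=NULL, no match -> kept with NULL
  - ticket 2 (Crash on save): agent_id=4 -> matches Jack
  - ticket 3 (Login fails): agent_id=6 -> matches Wendy
  - ticket 4 (Race condition): agent_id=3 -> matches Hank
  - ticket 5 (Stale cache): agent_id=NULL, no match -> kept with NULL
All 5 rows appear; 2 have NULL agent.

SQL:
SELECT a.title, b.name AS agent
FROM tickets a
LEFT JOIN agents b ON a.agent_id = b.id

Result:
title          | agent
---------------+------
Wrong timezone | NULL 
Crash on save  | Jack 
Login fails    | Wendy
Race condition | Hank 
Stale cache    | NULL 
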